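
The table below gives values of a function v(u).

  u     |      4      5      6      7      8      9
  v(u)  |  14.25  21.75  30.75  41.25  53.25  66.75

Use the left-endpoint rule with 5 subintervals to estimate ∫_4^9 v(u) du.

Δu = 1.
Sum = 1·[14.25 + 21.75 + 30.75 + 41.25 + 53.25] = 161.25.

161.25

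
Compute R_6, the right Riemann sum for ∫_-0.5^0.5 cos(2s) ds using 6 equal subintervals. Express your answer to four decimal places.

Δs = (0.5 − (-0.5))/6 = 1/6.
Right endpoints: -1/3, -1/6, 0, 1/6, 1/3, 0.5.
f(-1/3) ≈ 0.7859, f(-1/6) ≈ 0.9450, f(0) ≈ 1.0000, f(1/6) ≈ 0.9450, f(1/3) ≈ 0.7859, f(0.5) ≈ 0.5403.
Sum = Δs · [f(-1/3) + f(-1/6) + f(0) + ...].
Sum ≈ 0.8337.

0.8337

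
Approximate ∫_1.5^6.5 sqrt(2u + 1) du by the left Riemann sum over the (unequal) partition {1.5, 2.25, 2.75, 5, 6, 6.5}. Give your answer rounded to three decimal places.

Subinterval widths: 0.75, 0.5, 2.25, 1, 0.5.
Left endpoints: 1.5, 2.25, 2.75, 5, 6.
f(1.5) ≈ 2.000, f(2.25) ≈ 2.345, f(2.75) ≈ 2.550, f(5) ≈ 3.317, f(6) ≈ 3.606.
Sum = Σ Δu_i · f(u_i).
Sum ≈ 13.528.

13.528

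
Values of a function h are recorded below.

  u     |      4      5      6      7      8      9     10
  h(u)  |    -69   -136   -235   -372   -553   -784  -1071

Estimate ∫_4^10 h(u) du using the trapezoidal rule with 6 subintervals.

-2650

Δu = 1.
T_6 = (1/2)·[(-69) + 2·(-136) + 2·(-235) + 2·(-372) + 2·(-553) + 2·(-784) + (-1071)] = -2650.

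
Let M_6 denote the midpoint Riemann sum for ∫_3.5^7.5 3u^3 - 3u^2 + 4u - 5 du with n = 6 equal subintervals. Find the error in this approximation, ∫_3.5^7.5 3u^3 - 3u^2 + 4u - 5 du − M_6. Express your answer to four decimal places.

Exact integral: ∫_3.5^7.5 f(u) du = 1949.5.
M_6 ≈ 1942.611111.
Error ≈ 1949.5 − 1942.611111 ≈ 6.8889.

6.8889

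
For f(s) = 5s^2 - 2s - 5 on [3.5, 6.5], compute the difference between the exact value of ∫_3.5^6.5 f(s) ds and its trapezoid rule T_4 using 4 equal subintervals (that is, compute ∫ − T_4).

-1.40625

Exact integral: ∫_3.5^6.5 f(s) ds = 341.25.
T_4 = 342.65625.
Error = 341.25 − 342.65625 = -1.40625.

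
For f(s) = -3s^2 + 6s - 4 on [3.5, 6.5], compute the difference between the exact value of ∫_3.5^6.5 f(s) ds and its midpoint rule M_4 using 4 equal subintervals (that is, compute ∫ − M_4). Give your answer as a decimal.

-0.421875

Exact integral: ∫_3.5^6.5 f(s) ds = -153.75.
M_4 = -153.328125.
Error = -153.75 − (-153.328125) = -0.421875.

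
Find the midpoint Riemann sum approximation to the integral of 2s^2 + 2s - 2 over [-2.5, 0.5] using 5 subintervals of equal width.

Δs = (0.5 − (-2.5))/5 = 0.6.
Midpoints: -2.2, -1.6, -1, -0.4, 0.2.
f(-2.2) = 3.28, f(-1.6) = -0.08, f(-1) = -2, f(-0.4) = -2.48, f(0.2) = -1.52.
Sum = Δs · [f(-2.2) + f(-1.6) + f(-1) + f(-0.4) + f(0.2)].
Sum = -1.68.

-1.68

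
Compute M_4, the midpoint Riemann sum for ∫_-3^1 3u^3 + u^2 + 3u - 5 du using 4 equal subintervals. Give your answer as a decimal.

Δu = (1 − (-3))/4 = 1.
Midpoints: -2.5, -1.5, -0.5, 0.5.
f(-2.5) = -53.125, f(-1.5) = -17.375, f(-0.5) = -6.625, f(0.5) = -2.875.
Sum = Δu · [f(-2.5) + f(-1.5) + f(-0.5) + f(0.5)].
Sum = -80.

-80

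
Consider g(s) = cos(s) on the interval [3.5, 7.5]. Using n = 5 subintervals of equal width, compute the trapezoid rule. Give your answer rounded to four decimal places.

Δs = (7.5 − 3.5)/5 = 0.8.
g(3.5) ≈ -0.9365, g(4.3) ≈ -0.4008, g(5.1) ≈ 0.3780, g(5.9) ≈ 0.9275, g(6.7) ≈ 0.9144, g(7.5) ≈ 0.3466.
T_5 = (Δs/2)·[g(s_0) + 2g(s_1) + ... + 2g(s_{4}) + g(s_5)].
Sum ≈ 1.2193.

1.2193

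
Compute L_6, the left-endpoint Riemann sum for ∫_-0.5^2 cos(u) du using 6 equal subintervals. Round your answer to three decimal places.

Δu = (2 − (-0.5))/6 = 5/12.
Left endpoints: -0.5, -1/12, 1/3, 0.75, 7/6, 19/12.
f(-0.5) ≈ 0.878, f(-1/12) ≈ 0.997, f(1/3) ≈ 0.945, f(0.75) ≈ 0.732, f(7/6) ≈ 0.393, f(19/12) ≈ -0.013.
Sum = Δu · [f(-0.5) + f(-1/12) + f(1/3) + ...].
Sum ≈ 1.638.

1.638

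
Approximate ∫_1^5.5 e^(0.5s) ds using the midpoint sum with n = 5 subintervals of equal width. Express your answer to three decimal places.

Δs = (5.5 − 1)/5 = 0.9.
Midpoints: 1.45, 2.35, 3.25, 4.15, 5.05.
f(1.45) ≈ 2.065, f(2.35) ≈ 3.238, f(3.25) ≈ 5.078, f(4.15) ≈ 7.965, f(5.05) ≈ 12.491.
Sum = Δs · [f(1.45) + f(2.35) + f(3.25) + f(4.15) + f(5.05)].
Sum ≈ 27.753.

27.753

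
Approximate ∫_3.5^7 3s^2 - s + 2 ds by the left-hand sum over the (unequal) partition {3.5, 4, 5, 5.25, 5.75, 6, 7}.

249.203125

Subinterval widths: 0.5, 1, 0.25, 0.5, 0.25, 1.
Left endpoints: 3.5, 4, 5, 5.25, 5.75, 6.
f(3.5) = 35.25, f(4) = 46, f(5) = 72, f(5.25) = 79.4375, f(5.75) = 95.4375, f(6) = 104.
Sum = Σ Δs_i · f(s_i).
Sum = 249.203125.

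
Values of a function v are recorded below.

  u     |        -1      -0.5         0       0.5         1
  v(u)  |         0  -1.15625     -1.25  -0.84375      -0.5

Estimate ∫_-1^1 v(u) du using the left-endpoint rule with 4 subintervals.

-1.625

Δu = 0.5.
Sum = 0.5·[0 + (-1.15625) + (-1.25) + (-0.84375)] = -1.625.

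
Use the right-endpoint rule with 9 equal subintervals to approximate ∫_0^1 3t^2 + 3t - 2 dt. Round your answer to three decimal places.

0.840

Δt = (1 − 0)/9 = 1/9.
Right endpoints: 1/9, 2/9, 1/3, 4/9, 5/9, 2/3, 7/9, 8/9, 1.
f(1/9) = -44/27, f(2/9) = -32/27, f(1/3) = -2/3, f(4/9) = -2/27, f(5/9) = 16/27, f(2/3) = 4/3, f(7/9) = 58/27, f(8/9) = 82/27, f(1) = 4.
Sum = Δt · [f(1/9) + f(2/9) + f(1/3) + ...].
Sum ≈ 0.840.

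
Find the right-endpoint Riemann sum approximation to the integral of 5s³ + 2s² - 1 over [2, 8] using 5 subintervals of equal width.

7124.88

Δs = (8 − 2)/5 = 1.2.
Right endpoints: 3.2, 4.4, 5.6, 6.8, 8.
f(3.2) = 183.32, f(4.4) = 463.64, f(5.6) = 939.8, f(6.8) = 1663.64, f(8) = 2687.
Sum = Δs · [f(3.2) + f(4.4) + f(5.6) + f(6.8) + f(8)].
Sum = 7124.88.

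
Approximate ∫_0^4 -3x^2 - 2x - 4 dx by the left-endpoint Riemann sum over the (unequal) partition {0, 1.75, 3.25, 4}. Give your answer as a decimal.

-63.671875

Subinterval widths: 1.75, 1.5, 0.75.
Left endpoints: 0, 1.75, 3.25.
f(0) = -4, f(1.75) = -16.6875, f(3.25) = -42.1875.
Sum = Σ Δx_i · f(x_i).
Sum = -63.671875.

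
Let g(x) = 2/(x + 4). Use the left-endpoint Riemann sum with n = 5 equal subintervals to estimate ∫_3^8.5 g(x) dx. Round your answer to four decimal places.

Δx = (8.5 − 3)/5 = 1.1.
Left endpoints: 3, 4.1, 5.2, 6.3, 7.4.
g(3) = 2/7, g(4.1) = 20/81, g(5.2) = 5/23, g(6.3) = 20/103, g(7.4) = 10/57.
Sum = Δx · [g(3) + g(4.1) + g(5.2) + g(6.3) + g(7.4)].
Sum ≈ 1.2316.

1.2316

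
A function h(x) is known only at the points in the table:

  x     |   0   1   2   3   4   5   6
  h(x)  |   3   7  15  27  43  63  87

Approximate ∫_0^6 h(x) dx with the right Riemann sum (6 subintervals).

242

Δx = 1.
Sum = 1·[7 + 15 + 27 + 43 + 63 + 87] = 242.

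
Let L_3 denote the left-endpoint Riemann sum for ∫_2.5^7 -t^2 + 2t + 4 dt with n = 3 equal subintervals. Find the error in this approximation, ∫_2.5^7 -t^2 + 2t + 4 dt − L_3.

-23.625

Exact integral: ∫_2.5^7 f(t) dt = -48.375.
L_3 = -24.75.
Error = -48.375 − (-24.75) = -23.625.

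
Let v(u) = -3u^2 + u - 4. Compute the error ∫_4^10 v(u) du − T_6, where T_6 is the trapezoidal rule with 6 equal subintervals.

3

Exact integral: ∫_4^10 v(u) du = -918.
T_6 = -921.
Error = -918 − (-921) = 3.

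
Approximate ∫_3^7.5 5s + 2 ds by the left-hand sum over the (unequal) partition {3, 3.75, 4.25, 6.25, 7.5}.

111.1875

Subinterval widths: 0.75, 0.5, 2, 1.25.
Left endpoints: 3, 3.75, 4.25, 6.25.
f(3) = 17, f(3.75) = 20.75, f(4.25) = 23.25, f(6.25) = 33.25.
Sum = Σ Δs_i · f(s_i).
Sum = 111.1875.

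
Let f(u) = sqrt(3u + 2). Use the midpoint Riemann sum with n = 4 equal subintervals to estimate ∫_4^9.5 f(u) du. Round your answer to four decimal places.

Δu = (9.5 − 4)/4 = 1.375.
Midpoints: 4.6875, 6.0625, 7.4375, 8.8125.
f(4.6875) ≈ 4.0078, f(6.0625) ≈ 4.4931, f(7.4375) ≈ 4.9308, f(8.8125) ≈ 5.3327.
Sum = Δu · [f(4.6875) + f(6.0625) + f(7.4375) + f(8.8125)].
Sum ≈ 25.8009.

25.8009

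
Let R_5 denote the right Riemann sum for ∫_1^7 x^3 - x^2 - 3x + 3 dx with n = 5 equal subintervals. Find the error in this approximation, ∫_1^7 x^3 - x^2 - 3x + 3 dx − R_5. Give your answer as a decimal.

-181.44

Exact integral: ∫_1^7 f(x) dx = 432.
R_5 = 613.44.
Error = 432 − 613.44 = -181.44.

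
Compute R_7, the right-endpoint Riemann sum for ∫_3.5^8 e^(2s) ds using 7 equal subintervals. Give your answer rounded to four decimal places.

Δs = (8 − 3.5)/7 = 9/14.
Right endpoints: 29/7, 67/14, 38/7, 85/14, 47/7, 103/14, 8.
f(29/7) ≈ 3966.7972, f(67/14) ≈ 14348.9001, f(38/7) ≈ 51903.5702, f(85/14) ≈ 187748.2301, f(47/7) ≈ 679132.4329, f(103/14) ≈ 2456592.3261, f(8) ≈ 8886110.5205.
Sum = Δs · [f(29/7) + f(67/14) + f(38/7) + ...].
Sum ≈ 7894158.9281.

7894158.9281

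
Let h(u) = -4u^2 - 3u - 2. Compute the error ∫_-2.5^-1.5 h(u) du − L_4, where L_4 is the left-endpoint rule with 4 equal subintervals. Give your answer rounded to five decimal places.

1.66667

Exact integral: ∫_-2.5^-1.5 h(u) du ≈ -12.3333333.
L_4 = -14.
Error ≈ -12.3333333 − (-14) ≈ 1.66667.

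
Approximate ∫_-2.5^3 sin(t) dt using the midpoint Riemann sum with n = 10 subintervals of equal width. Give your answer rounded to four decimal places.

Δt = (3 − (-2.5))/10 = 0.55.
Midpoints: -2.225, -1.675, -1.125, -0.575, -0.025, 0.525, 1.075, 1.625, 2.175, 2.725.
f(-2.225) ≈ -0.7935, f(-1.675) ≈ -0.9946, f(-1.125) ≈ -0.9023, f(-0.575) ≈ -0.5438, f(-0.025) ≈ -0.0250, f(0.525) ≈ 0.5012, f(1.075) ≈ 0.8796, f(1.625) ≈ 0.9985, f(2.175) ≈ 0.8230, f(2.725) ≈ 0.4046.
Sum = Δt · [f(-2.225) + f(-1.675) + f(-1.125) + ...].
Sum ≈ 0.1913.

0.1913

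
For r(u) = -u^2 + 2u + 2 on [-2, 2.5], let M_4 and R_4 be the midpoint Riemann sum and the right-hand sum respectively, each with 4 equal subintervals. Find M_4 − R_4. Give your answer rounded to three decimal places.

M_4 ≈ 3.84961.
R_4 = 6.22265625.
M_4 − R_4 ≈ -2.373.

-2.373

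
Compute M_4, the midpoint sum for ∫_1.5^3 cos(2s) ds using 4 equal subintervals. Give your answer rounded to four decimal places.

-0.2153

Δs = (3 − 1.5)/4 = 0.375.
Midpoints: 1.6875, 2.0625, 2.4375, 2.8125.
f(1.6875) ≈ -0.9729, f(2.0625) ≈ -0.5542, f(2.4375) ≈ 0.1619, f(2.8125) ≈ 0.7911.
Sum = Δs · [f(1.6875) + f(2.0625) + f(2.4375) + f(2.8125)].
Sum ≈ -0.2153.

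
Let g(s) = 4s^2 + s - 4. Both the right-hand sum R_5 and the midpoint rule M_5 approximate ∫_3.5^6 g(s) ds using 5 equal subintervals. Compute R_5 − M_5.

R_5 = 257.5.
M_5 = 232.5.
R_5 − M_5 = 25.

25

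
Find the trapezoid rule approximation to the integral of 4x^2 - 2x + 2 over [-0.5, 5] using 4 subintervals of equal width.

160.015625

Δx = (5 − (-0.5))/4 = 1.375.
f(-0.5) = 4, f(0.875) = 3.3125, f(2.25) = 17.75, f(3.625) = 47.3125, f(5) = 92.
T_4 = (Δx/2)·[f(x_0) + 2f(x_1) + 2f(x_2) + 2f(x_3) + f(x_4)].
Sum = 160.015625.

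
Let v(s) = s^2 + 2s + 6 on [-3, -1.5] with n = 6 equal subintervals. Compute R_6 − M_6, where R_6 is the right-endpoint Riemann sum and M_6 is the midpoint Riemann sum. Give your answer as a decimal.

-0.4453125

R_6 = 9.671875.
M_6 = 10.1171875.
R_6 − M_6 = -0.4453125.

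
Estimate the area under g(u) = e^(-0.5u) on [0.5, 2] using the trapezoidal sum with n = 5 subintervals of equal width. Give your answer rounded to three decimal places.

Δu = (2 − 0.5)/5 = 0.3.
g(0.5) ≈ 0.779, g(0.8) ≈ 0.670, g(1.1) ≈ 0.577, g(1.4) ≈ 0.497, g(1.7) ≈ 0.427, g(2) ≈ 0.368.
T_5 = (Δu/2)·[g(u_0) + 2g(u_1) + ... + 2g(u_{4}) + g(u_5)].
Sum ≈ 0.823.

0.823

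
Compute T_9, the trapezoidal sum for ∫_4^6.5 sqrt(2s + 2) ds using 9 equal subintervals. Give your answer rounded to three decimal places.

8.824

Δs = (6.5 − 4)/9 = 5/18.
f(4) ≈ 3.162, f(77/18) ≈ 3.249, f(41/9) ≈ 3.333, f(29/6) ≈ 3.416, f(46/9) ≈ 3.496, f(97/18) ≈ 3.575, f(17/3) ≈ 3.651, f(107/18) ≈ 3.727, f(56/9) ≈ 3.801, f(6.5) ≈ 3.873.
T_9 = (Δs/2)·[f(s_0) + 2f(s_1) + ... + 2f(s_{8}) + f(s_9)].
Sum ≈ 8.824.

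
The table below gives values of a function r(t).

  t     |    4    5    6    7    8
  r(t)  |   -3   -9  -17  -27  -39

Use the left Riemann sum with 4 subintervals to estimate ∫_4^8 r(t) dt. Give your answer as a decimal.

-56

Δt = 1.
Sum = 1·[(-3) + (-9) + (-17) + (-27)] = -56.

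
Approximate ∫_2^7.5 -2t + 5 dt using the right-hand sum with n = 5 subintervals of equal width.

-30.8

Δt = (7.5 − 2)/5 = 1.1.
Right endpoints: 3.1, 4.2, 5.3, 6.4, 7.5.
f(3.1) = -1.2, f(4.2) = -3.4, f(5.3) = -5.6, f(6.4) = -7.8, f(7.5) = -10.
Sum = Δt · [f(3.1) + f(4.2) + f(5.3) + f(6.4) + f(7.5)].
Sum = -30.8.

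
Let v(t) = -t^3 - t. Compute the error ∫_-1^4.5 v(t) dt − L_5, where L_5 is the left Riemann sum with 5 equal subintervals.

-47.870625

Exact integral: ∫_-1^4.5 v(t) dt = -111.890625.
L_5 = -64.02.
Error = -111.890625 − (-64.02) = -47.870625.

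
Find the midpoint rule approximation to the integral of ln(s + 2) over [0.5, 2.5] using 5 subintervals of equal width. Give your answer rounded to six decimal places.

2.478803

Δs = (2.5 − 0.5)/5 = 0.4.
Midpoints: 0.7, 1.1, 1.5, 1.9, 2.3.
f(0.7) ≈ 0.993252, f(1.1) ≈ 1.131402, f(1.5) ≈ 1.252763, f(1.9) ≈ 1.360977, f(2.3) ≈ 1.458615.
Sum = Δs · [f(0.7) + f(1.1) + f(1.5) + f(1.9) + f(2.3)].
Sum ≈ 2.478803.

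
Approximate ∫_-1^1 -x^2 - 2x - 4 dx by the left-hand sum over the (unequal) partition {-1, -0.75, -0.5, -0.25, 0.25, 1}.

-7.53125

Subinterval widths: 0.25, 0.25, 0.25, 0.5, 0.75.
Left endpoints: -1, -0.75, -0.5, -0.25, 0.25.
f(-1) = -3, f(-0.75) = -3.0625, f(-0.5) = -3.25, f(-0.25) = -3.5625, f(0.25) = -4.5625.
Sum = Σ Δx_i · f(x_i).
Sum = -7.53125.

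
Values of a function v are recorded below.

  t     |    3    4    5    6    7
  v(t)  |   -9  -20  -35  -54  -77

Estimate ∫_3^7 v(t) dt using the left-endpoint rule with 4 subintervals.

-118

Δt = 1.
Sum = 1·[(-9) + (-20) + (-35) + (-54)] = -118.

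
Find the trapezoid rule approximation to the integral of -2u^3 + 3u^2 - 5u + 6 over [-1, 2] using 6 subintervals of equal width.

Δu = (2 − (-1))/6 = 0.5.
f(-1) = 16, f(-0.5) = 9.5, f(0) = 6, f(0.5) = 4, f(1) = 2, f(1.5) = -1.5, f(2) = -8.
T_6 = (Δu/2)·[f(u_0) + 2f(u_1) + ... + 2f(u_{5}) + f(u_6)].
Sum = 12.

12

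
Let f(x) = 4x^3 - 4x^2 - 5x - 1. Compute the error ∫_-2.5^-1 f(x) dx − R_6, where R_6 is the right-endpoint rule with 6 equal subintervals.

Exact integral: ∫_-2.5^-1 f(x) dx = -45.9375.
R_6 = -37.328125.
Error = -45.9375 − (-37.328125) = -8.609375.

-8.609375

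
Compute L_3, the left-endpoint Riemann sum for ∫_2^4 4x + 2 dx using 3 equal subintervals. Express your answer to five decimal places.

25.33333

Δx = (4 − 2)/3 = 2/3.
Left endpoints: 2, 8/3, 10/3.
f(2) = 10, f(8/3) = 38/3, f(10/3) = 46/3.
Sum = Δx · [f(2) + f(8/3) + f(10/3)].
Sum ≈ 25.33333.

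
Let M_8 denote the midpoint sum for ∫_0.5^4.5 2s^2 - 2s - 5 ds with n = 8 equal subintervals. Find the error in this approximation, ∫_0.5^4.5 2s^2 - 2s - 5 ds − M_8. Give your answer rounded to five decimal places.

Exact integral: ∫_0.5^4.5 f(s) ds ≈ 20.6666667.
M_8 = 20.5.
Error ≈ 20.6666667 − 20.5 ≈ 0.16667.

0.16667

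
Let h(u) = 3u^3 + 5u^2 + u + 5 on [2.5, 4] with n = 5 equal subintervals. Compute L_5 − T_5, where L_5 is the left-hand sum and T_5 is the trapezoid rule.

-29.30625

L_5 = 227.1675.
T_5 = 256.47375.
L_5 − T_5 = -29.30625.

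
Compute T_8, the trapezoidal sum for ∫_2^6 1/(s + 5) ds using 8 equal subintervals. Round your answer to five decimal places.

0.45224

Δs = (6 − 2)/8 = 0.5.
f(2) = 1/7, f(2.5) = 2/15, f(3) = 0.125, f(3.5) = 2/17, f(4) = 1/9, f(4.5) = 2/19, f(5) = 0.1, f(5.5) = 2/21, f(6) = 1/11.
T_8 = (Δs/2)·[f(s_0) + 2f(s_1) + ... + 2f(s_{7}) + f(s_8)].
Sum ≈ 0.45224.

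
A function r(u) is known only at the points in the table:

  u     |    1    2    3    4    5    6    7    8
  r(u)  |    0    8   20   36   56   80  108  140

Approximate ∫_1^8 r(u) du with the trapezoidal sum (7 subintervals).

378

Δu = 1.
T_7 = (1/2)·[0 + 2·8 + 2·20 + 2·36 + 2·56 + 2·80 + 2·108 + 140] = 378.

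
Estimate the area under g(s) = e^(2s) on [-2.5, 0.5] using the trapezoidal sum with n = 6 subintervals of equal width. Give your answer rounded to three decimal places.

1.467

Δs = (0.5 − (-2.5))/6 = 0.5.
g(-2.5) ≈ 0.007, g(-2) ≈ 0.018, g(-1.5) ≈ 0.050, g(-1) ≈ 0.135, g(-0.5) ≈ 0.368, g(0) ≈ 1.000, g(0.5) ≈ 2.718.
T_6 = (Δs/2)·[g(s_0) + 2g(s_1) + ... + 2g(s_{5}) + g(s_6)].
Sum ≈ 1.467.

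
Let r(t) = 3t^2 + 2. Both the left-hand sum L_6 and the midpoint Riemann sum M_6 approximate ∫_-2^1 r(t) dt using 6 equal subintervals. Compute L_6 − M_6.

2.8125

L_6 = 17.625.
M_6 = 14.8125.
L_6 − M_6 = 2.8125.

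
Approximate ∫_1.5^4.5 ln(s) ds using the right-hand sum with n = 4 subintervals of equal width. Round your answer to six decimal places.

Δs = (4.5 − 1.5)/4 = 0.75.
Right endpoints: 2.25, 3, 3.75, 4.5.
f(2.25) ≈ 0.810930, f(3) ≈ 1.098612, f(3.75) ≈ 1.321756, f(4.5) ≈ 1.504077.
Sum = Δs · [f(2.25) + f(3) + f(3.75) + f(4.5)].
Sum ≈ 3.551532.

3.551532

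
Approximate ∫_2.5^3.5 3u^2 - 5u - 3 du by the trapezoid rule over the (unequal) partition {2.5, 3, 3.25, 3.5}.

Subinterval widths: 0.5, 0.25, 0.25.
f(2.5) = 3.25, f(3) = 9, f(3.25) = 12.4375, f(3.5) = 16.25.
On each subinterval the trapezoid contributes (Δu_i/2)·[f(u_{i-1}) + f(u_i)].
Sum = 9.328125.

9.328125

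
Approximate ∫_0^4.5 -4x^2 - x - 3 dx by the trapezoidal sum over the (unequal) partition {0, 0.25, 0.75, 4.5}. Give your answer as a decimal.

Subinterval widths: 0.25, 0.5, 3.75.
f(0) = -3, f(0.25) = -3.5, f(0.75) = -6, f(4.5) = -88.5.
On each subinterval the trapezoid contributes (Δx_i/2)·[f(x_{i-1}) + f(x_i)].
Sum = -180.375.

-180.375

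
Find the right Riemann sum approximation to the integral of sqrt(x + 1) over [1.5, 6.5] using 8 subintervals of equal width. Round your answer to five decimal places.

Δx = (6.5 − 1.5)/8 = 0.625.
Right endpoints: 2.125, 2.75, 3.375, 4, 4.625, 5.25, 5.875, 6.5.
f(2.125) ≈ 1.76777, f(2.75) ≈ 1.93649, f(3.375) ≈ 2.09165, f(4) ≈ 2.23607, f(4.625) ≈ 2.37171, f(5.25) ≈ 2.50000, f(5.875) ≈ 2.62202, f(6.5) ≈ 2.73861.
Sum = Δx · [f(2.125) + f(2.75) + f(3.375) + ...].
Sum ≈ 11.41520.

11.41520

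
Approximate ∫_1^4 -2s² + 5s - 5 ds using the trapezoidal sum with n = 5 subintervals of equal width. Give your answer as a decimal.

-19.86

Δs = (4 − 1)/5 = 0.6.
f(1) = -2, f(1.6) = -2.12, f(2.2) = -3.68, f(2.8) = -6.68, f(3.4) = -11.12, f(4) = -17.
T_5 = (Δs/2)·[f(s_0) + 2f(s_1) + ... + 2f(s_{4}) + f(s_5)].
Sum = -19.86.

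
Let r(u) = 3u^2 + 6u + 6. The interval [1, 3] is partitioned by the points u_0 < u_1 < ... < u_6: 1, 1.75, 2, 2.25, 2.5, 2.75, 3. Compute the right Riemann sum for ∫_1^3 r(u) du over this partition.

69.421875

Subinterval widths: 0.75, 0.25, 0.25, 0.25, 0.25, 0.25.
Right endpoints: 1.75, 2, 2.25, 2.5, 2.75, 3.
r(1.75) = 25.6875, r(2) = 30, r(2.25) = 34.6875, r(2.5) = 39.75, r(2.75) = 45.1875, r(3) = 51.
Sum = Σ Δu_i · r(u_i).
Sum = 69.421875.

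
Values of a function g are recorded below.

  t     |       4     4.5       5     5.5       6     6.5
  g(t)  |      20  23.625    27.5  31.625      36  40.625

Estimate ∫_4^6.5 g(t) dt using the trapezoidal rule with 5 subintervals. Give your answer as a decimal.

Δt = 0.5.
T_5 = (0.5/2)·[20 + 2·23.625 + 2·27.5 + 2·31.625 + 2·36 + 40.625] = 74.53125.

74.53125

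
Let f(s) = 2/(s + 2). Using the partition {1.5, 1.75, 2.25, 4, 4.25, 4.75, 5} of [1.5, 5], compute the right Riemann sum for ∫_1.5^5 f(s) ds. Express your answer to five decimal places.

Subinterval widths: 0.25, 0.5, 1.75, 0.25, 0.5, 0.25.
Right endpoints: 1.75, 2.25, 4, 4.25, 4.75, 5.
f(1.75) = 8/15, f(2.25) = 8/17, f(4) = 1/3, f(4.25) = 0.32, f(4.75) = 8/27, f(5) = 2/7.
Sum = Σ Δs_i · f(s_i).
Sum ≈ 1.25154.

1.25154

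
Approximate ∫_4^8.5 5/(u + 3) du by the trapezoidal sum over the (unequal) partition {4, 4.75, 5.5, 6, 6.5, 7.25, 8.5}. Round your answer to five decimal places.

2.48564

Subinterval widths: 0.75, 0.75, 0.5, 0.5, 0.75, 1.25.
f(4) = 5/7, f(4.75) = 20/31, f(5.5) = 10/17, f(6) = 5/9, f(6.5) = 10/19, f(7.25) = 20/41, f(8.5) = 10/23.
On each subinterval the trapezoid contributes (Δu_i/2)·[f(u_{i-1}) + f(u_i)].
Sum ≈ 2.48564.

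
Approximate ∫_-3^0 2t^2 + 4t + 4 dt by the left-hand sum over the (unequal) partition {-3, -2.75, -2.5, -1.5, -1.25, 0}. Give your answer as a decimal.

14.3125

Subinterval widths: 0.25, 0.25, 1, 0.25, 1.25.
Left endpoints: -3, -2.75, -2.5, -1.5, -1.25.
f(-3) = 10, f(-2.75) = 8.125, f(-2.5) = 6.5, f(-1.5) = 2.5, f(-1.25) = 2.125.
Sum = Σ Δt_i · f(t_i).
Sum = 14.3125.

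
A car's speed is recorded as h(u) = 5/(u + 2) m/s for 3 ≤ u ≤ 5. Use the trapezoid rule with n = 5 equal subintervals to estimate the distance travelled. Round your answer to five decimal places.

Δu = (5 − 3)/5 = 0.4.
h(3) = 1, h(3.4) = 25/27, h(3.8) = 25/29, h(4.2) = 25/31, h(4.6) = 25/33, h(5) = 5/7.
T_5 = (Δu/2)·[h(u_0) + 2h(u_1) + ... + 2h(u_{4}) + h(u_5)].
Sum ≈ 1.68367.

1.68367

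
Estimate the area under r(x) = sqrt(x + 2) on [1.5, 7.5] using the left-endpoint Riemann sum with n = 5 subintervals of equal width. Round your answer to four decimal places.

14.4160

Δx = (7.5 − 1.5)/5 = 1.2.
Left endpoints: 1.5, 2.7, 3.9, 5.1, 6.3.
r(1.5) ≈ 1.8708, r(2.7) ≈ 2.1679, r(3.9) ≈ 2.4290, r(5.1) ≈ 2.6646, r(6.3) ≈ 2.8810.
Sum = Δx · [r(1.5) + r(2.7) + r(3.9) + r(5.1) + r(6.3)].
Sum ≈ 14.4160.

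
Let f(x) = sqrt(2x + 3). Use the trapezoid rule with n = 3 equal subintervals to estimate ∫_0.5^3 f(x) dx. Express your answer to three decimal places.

Δx = (3 − 0.5)/3 = 5/6.
f(0.5) ≈ 2.000, f(4/3) ≈ 2.380, f(13/6) ≈ 2.708, f(3) ≈ 3.000.
T_3 = (Δx/2)·[f(x_0) + 2f(x_1) + 2f(x_2) + f(x_3)].
Sum ≈ 6.324.

6.324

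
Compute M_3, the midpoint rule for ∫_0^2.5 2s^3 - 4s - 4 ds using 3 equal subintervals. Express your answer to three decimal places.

Δs = (2.5 − 0)/3 = 5/6.
Midpoints: 5/12, 1.25, 25/12.
f(5/12) = -4771/864, f(1.25) = -5.09375, f(25/12) = 4969/864.
Sum = Δs · [f(5/12) + f(1.25) + f(25/12)].
Sum ≈ -4.054.

-4.054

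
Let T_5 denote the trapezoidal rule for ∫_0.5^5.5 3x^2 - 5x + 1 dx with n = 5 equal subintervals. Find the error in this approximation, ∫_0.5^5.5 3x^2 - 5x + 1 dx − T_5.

-2.5

Exact integral: ∫_0.5^5.5 f(x) dx = 96.25.
T_5 = 98.75.
Error = 96.25 − 98.75 = -2.5.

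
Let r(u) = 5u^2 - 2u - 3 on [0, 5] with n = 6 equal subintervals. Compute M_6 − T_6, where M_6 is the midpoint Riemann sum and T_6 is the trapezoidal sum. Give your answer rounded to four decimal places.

-4.3403

M_6 ≈ 166.886574.
T_6 ≈ 171.226852.
M_6 − T_6 ≈ -4.3403.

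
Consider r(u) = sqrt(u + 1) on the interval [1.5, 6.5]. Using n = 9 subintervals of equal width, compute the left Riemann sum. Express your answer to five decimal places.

10.73288

Δu = (6.5 − 1.5)/9 = 5/9.
Left endpoints: 1.5, 37/18, 47/18, 19/6, 67/18, 77/18, 29/6, 97/18, 107/18.
r(1.5) ≈ 1.58114, r(37/18) ≈ 1.74801, r(47/18) ≈ 1.90029, r(19/6) ≈ 2.04124, r(67/18) ≈ 2.17307, r(77/18) ≈ 2.29734, r(29/6) ≈ 2.41523, r(97/18) ≈ 2.52763, r(107/18) ≈ 2.63523.
Sum = Δu · [r(1.5) + r(37/18) + r(47/18) + ...].
Sum ≈ 10.73288.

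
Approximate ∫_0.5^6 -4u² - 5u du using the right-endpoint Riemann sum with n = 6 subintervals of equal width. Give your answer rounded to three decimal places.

-458.435

Δu = (6 − 0.5)/6 = 11/12.
Right endpoints: 17/12, 7/3, 3.25, 25/6, 61/12, 6.
f(17/12) = -136/9, f(7/3) = -301/9, f(3.25) = -58.5, f(25/6) = -1625/18, f(61/12) = -1159/9, f(6) = -174.
Sum = Δu · [f(17/12) + f(7/3) + f(3.25) + ...].
Sum ≈ -458.435.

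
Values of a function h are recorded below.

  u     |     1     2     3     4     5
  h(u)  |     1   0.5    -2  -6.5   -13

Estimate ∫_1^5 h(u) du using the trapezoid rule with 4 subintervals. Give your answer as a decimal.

-14

Δu = 1.
T_4 = (1/2)·[1 + 2·0.5 + 2·(-2) + 2·(-6.5) + (-13)] = -14.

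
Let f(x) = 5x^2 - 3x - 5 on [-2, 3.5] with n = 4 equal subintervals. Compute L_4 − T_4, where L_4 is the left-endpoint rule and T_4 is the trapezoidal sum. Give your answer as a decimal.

L_4 = 36.56640625.
T_4 = 53.58203125.
L_4 − T_4 = -17.015625.

-17.015625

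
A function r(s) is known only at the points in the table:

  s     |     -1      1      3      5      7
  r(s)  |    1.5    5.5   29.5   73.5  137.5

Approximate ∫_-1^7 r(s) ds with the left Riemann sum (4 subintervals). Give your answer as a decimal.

Δs = 2.
Sum = 2·[1.5 + 5.5 + 29.5 + 73.5] = 220.

220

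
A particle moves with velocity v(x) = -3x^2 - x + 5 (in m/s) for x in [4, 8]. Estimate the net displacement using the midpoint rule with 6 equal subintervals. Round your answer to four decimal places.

-451.5556

Δx = (8 − 4)/6 = 2/3.
Midpoints: 13/3, 5, 17/3, 19/3, 7, 23/3.
v(13/3) = -167/3, v(5) = -75, v(17/3) = -97, v(19/3) = -365/3, v(7) = -149, v(23/3) = -179.
Sum = Δx · [v(13/3) + v(5) + v(17/3) + ...].
Sum ≈ -451.5556.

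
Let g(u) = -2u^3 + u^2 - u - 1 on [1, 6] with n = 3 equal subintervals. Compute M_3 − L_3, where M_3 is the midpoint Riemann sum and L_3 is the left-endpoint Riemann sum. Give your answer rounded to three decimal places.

-263.889

M_3 ≈ -575.18519.
L_3 ≈ -311.29630.
M_3 − L_3 ≈ -263.889.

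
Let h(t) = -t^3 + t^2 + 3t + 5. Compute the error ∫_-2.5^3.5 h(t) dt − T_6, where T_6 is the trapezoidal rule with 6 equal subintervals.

0.5

Exact integral: ∫_-2.5^3.5 h(t) dt = 30.75.
T_6 = 30.25.
Error = 30.75 − 30.25 = 0.5.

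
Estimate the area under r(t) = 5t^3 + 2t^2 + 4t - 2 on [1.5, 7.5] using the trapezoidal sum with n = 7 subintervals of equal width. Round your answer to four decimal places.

Δt = (7.5 − 1.5)/7 = 6/7.
r(1.5) = 25.375, r(33/14) = 230561/2744, r(45/14) = 542117/2744, r(57/14) = 1056137/2744, r(69/14) = 1824461/2744, r(81/14) = 2898929/2744, r(93/14) = 4331381/2744, r(7.5) = 2249.875.
T_7 = (Δt/2)·[r(t_0) + 2r(t_1) + ... + 2r(t_{6}) + r(t_7)].
Sum ≈ 4374.8112.

4374.8112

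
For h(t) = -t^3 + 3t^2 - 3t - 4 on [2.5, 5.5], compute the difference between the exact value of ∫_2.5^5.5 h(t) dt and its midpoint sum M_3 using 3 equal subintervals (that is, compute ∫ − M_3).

Exact integral: ∫_2.5^5.5 h(t) dt = -116.25.
M_3 = -114.
Error = -116.25 − (-114) = -2.25.

-2.25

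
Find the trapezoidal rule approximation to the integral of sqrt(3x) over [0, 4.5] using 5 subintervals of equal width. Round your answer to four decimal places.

Δx = (4.5 − 0)/5 = 0.9.
f(0) ≈ 0.0000, f(0.9) ≈ 1.6432, f(1.8) ≈ 2.3238, f(2.7) ≈ 2.8460, f(3.6) ≈ 3.2863, f(4.5) ≈ 3.6742.
T_5 = (Δx/2)·[f(x_0) + 2f(x_1) + ... + 2f(x_{4}) + f(x_5)].
Sum ≈ 10.7428.

10.7428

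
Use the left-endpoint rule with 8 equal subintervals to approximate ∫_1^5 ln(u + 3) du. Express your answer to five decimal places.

Δu = (5 − 1)/8 = 0.5.
Left endpoints: 1, 1.5, 2, 2.5, 3, 3.5, 4, 4.5.
f(1) ≈ 1.38629, f(1.5) ≈ 1.50408, f(2) ≈ 1.60944, f(2.5) ≈ 1.70475, f(3) ≈ 1.79176, f(3.5) ≈ 1.87180, f(4) ≈ 1.94591, f(4.5) ≈ 2.01490.
Sum = Δu · [f(1) + f(1.5) + f(2) + ...].
Sum ≈ 6.91447.

6.91447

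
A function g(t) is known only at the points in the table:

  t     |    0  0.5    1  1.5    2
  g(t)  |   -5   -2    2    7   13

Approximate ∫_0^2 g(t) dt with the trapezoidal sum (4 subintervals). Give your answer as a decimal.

Δt = 0.5.
T_4 = (0.5/2)·[(-5) + 2·(-2) + 2·2 + 2·7 + 13] = 5.5.

5.5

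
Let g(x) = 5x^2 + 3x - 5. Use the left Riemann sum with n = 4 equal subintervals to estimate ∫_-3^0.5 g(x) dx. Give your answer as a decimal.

31.36328125

Δx = (0.5 − (-3))/4 = 0.875.
Left endpoints: -3, -2.125, -1.25, -0.375.
g(-3) = 31, g(-2.125) = 11.203125, g(-1.25) = -0.9375, g(-0.375) = -5.421875.
Sum = Δx · [g(-3) + g(-2.125) + g(-1.25) + g(-0.375)].
Sum = 31.36328125.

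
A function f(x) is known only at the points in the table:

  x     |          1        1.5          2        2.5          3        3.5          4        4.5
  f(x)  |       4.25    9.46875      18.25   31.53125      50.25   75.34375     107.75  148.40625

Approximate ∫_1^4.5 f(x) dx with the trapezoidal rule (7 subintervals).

184.4609375

Δx = 0.5.
T_7 = (0.5/2)·[4.25 + 2·9.46875 + 2·18.25 + 2·31.53125 + 2·50.25 + 2·75.34375 + 2·107.75 + 148.40625] = 184.4609375.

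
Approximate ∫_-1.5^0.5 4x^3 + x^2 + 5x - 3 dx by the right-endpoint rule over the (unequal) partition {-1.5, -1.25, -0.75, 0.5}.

Subinterval widths: 0.25, 0.5, 1.25.
Right endpoints: -1.25, -0.75, 0.5.
f(-1.25) = -15.5, f(-0.75) = -7.875, f(0.5) = 0.25.
Sum = Σ Δx_i · f(x_i).
Sum = -7.5.

-7.5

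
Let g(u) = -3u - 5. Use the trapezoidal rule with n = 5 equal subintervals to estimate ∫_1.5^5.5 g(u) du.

Δu = (5.5 − 1.5)/5 = 0.8.
g(1.5) = -9.5, g(2.3) = -11.9, g(3.1) = -14.3, g(3.9) = -16.7, g(4.7) = -19.1, g(5.5) = -21.5.
T_5 = (Δu/2)·[g(u_0) + 2g(u_1) + ... + 2g(u_{4}) + g(u_5)].
Sum = -62.

-62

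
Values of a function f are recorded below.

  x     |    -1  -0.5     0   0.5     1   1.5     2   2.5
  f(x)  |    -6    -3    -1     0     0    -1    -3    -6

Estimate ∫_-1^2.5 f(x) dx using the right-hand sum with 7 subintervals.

Δx = 0.5.
Sum = 0.5·[(-3) + (-1) + 0 + 0 + (-1) + (-3) + (-6)] = -7.

-7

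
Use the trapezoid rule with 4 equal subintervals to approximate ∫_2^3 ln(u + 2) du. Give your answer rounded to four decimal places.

1.5018

Δu = (3 − 2)/4 = 0.25.
f(2) ≈ 1.3863, f(2.25) ≈ 1.4469, f(2.5) ≈ 1.5041, f(2.75) ≈ 1.5581, f(3) ≈ 1.6094.
T_4 = (Δu/2)·[f(u_0) + 2f(u_1) + 2f(u_2) + 2f(u_3) + f(u_4)].
Sum ≈ 1.5018.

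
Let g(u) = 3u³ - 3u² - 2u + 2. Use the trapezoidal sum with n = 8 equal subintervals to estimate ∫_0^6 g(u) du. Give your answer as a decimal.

745.5

Δu = (6 − 0)/8 = 0.75.
g(0) = 2, g(0.75) = 0.078125, g(1.5) = 2.375, g(2.25) = 16.484375, g(3) = 50, g(3.75) = 110.515625, g(4.5) = 205.625, g(5.25) = 342.921875, g(6) = 530.
T_8 = (Δu/2)·[g(u_0) + 2g(u_1) + ... + 2g(u_{7}) + g(u_8)].
Sum = 745.5.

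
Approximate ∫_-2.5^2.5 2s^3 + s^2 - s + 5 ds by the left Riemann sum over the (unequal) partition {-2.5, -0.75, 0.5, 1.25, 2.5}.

Subinterval widths: 1.75, 1.25, 0.75, 1.25.
Left endpoints: -2.5, -0.75, 0.5, 1.25.
f(-2.5) = -17.5, f(-0.75) = 5.46875, f(0.5) = 5, f(1.25) = 9.21875.
Sum = Σ Δs_i · f(s_i).
Sum = -8.515625.

-8.515625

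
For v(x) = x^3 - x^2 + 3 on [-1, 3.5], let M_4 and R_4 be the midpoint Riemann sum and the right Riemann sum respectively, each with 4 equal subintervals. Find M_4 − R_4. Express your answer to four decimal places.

-22.2671

M_4 ≈ 34.835449.
R_4 ≈ 57.102539.
M_4 − R_4 ≈ -22.2671.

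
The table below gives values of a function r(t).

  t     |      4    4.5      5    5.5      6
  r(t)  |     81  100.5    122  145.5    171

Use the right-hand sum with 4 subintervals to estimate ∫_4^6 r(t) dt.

Δt = 0.5.
Sum = 0.5·[100.5 + 122 + 145.5 + 171] = 269.5.

269.5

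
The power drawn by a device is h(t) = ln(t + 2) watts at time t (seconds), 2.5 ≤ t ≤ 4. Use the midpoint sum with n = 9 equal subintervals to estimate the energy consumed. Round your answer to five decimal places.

Δt = (4 − 2.5)/9 = 1/6.
Midpoints: 31/12, 2.75, 35/12, 37/12, 3.25, 41/12, 43/12, 3.75, 47/12.
h(31/12) ≈ 1.52243, h(2.75) ≈ 1.55814, h(35/12) ≈ 1.59263, h(37/12) ≈ 1.62597, h(3.25) ≈ 1.65823, h(41/12) ≈ 1.68948, h(43/12) ≈ 1.71979, h(3.75) ≈ 1.74920, h(47/12) ≈ 1.77777.
Sum = Δt · [h(31/12) + h(2.75) + h(35/12) + ...].
Sum ≈ 2.48227.

2.48227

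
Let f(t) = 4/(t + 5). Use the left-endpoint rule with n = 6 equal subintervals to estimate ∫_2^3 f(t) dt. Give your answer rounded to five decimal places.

0.54012

Δt = (3 − 2)/6 = 1/6.
Left endpoints: 2, 13/6, 7/3, 2.5, 8/3, 17/6.
f(2) = 4/7, f(13/6) = 24/43, f(7/3) = 6/11, f(2.5) = 8/15, f(8/3) = 12/23, f(17/6) = 24/47.
Sum = Δt · [f(2) + f(13/6) + f(7/3) + ...].
Sum ≈ 0.54012.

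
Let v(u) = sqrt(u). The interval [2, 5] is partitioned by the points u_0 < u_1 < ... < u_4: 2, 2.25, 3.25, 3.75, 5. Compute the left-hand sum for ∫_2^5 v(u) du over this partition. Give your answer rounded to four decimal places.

5.1756

Subinterval widths: 0.25, 1, 0.5, 1.25.
Left endpoints: 2, 2.25, 3.25, 3.75.
v(2) ≈ 1.4142, v(2.25) ≈ 1.5000, v(3.25) ≈ 1.8028, v(3.75) ≈ 1.9365.
Sum = Σ Δu_i · v(u_i).
Sum ≈ 5.1756.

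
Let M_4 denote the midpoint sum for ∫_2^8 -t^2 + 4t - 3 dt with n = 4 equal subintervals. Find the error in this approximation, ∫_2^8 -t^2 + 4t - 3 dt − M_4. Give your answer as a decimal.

Exact integral: ∫_2^8 f(t) dt = -66.
M_4 = -64.875.
Error = -66 − (-64.875) = -1.125.

-1.125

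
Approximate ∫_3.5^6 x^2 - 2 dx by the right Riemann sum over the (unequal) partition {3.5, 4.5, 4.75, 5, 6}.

Subinterval widths: 1, 0.25, 0.25, 1.
Right endpoints: 4.5, 4.75, 5, 6.
f(4.5) = 18.25, f(4.75) = 20.5625, f(5) = 23, f(6) = 34.
Sum = Σ Δx_i · f(x_i).
Sum = 63.140625.

63.140625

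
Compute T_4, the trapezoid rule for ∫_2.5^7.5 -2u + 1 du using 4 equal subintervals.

Δu = (7.5 − 2.5)/4 = 1.25.
f(2.5) = -4, f(3.75) = -6.5, f(5) = -9, f(6.25) = -11.5, f(7.5) = -14.
T_4 = (Δu/2)·[f(u_0) + 2f(u_1) + 2f(u_2) + 2f(u_3) + f(u_4)].
Sum = -45.

-45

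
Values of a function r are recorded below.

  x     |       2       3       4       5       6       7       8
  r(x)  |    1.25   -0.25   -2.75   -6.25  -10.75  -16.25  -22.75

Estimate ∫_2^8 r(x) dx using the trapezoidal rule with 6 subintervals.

Δx = 1.
T_6 = (1/2)·[1.25 + 2·(-0.25) + 2·(-2.75) + 2·(-6.25) + 2·(-10.75) + 2·(-16.25) + (-22.75)] = -47.

-47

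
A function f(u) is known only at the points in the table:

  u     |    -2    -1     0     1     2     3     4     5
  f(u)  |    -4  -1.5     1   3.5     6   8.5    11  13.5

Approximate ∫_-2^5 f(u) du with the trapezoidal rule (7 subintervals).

33.25

Δu = 1.
T_7 = (1/2)·[(-4) + 2·(-1.5) + 2·1 + 2·3.5 + 2·6 + 2·8.5 + 2·11 + 13.5] = 33.25.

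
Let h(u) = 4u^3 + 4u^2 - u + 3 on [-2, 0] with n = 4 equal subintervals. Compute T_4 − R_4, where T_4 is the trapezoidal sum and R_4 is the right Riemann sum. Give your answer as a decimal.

-3.5

T_4 = 2.
R_4 = 5.5.
T_4 − R_4 = -3.5.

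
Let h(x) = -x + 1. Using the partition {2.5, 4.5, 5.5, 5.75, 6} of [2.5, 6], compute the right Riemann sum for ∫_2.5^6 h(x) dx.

Subinterval widths: 2, 1, 0.25, 0.25.
Right endpoints: 4.5, 5.5, 5.75, 6.
h(4.5) = -3.5, h(5.5) = -4.5, h(5.75) = -4.75, h(6) = -5.
Sum = Σ Δx_i · h(x_i).
Sum = -13.9375.

-13.9375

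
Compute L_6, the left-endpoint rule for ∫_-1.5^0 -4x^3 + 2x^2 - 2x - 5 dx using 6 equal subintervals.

4.859375

Δx = (0 − (-1.5))/6 = 0.25.
Left endpoints: -1.5, -1.25, -1, -0.75, -0.5, -0.25.
f(-1.5) = 16, f(-1.25) = 8.4375, f(-1) = 3, f(-0.75) = -0.6875, f(-0.5) = -3, f(-0.25) = -4.3125.
Sum = Δx · [f(-1.5) + f(-1.25) + f(-1) + ...].
Sum = 4.859375.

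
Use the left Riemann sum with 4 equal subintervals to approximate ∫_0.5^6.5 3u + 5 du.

Δu = (6.5 − 0.5)/4 = 1.5.
Left endpoints: 0.5, 2, 3.5, 5.
f(0.5) = 6.5, f(2) = 11, f(3.5) = 15.5, f(5) = 20.
Sum = Δu · [f(0.5) + f(2) + f(3.5) + f(5)].
Sum = 79.5.

79.5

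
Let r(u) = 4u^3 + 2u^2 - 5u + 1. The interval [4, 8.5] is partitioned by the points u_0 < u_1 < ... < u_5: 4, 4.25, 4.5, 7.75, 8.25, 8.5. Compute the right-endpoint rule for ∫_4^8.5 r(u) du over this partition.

Subinterval widths: 0.25, 0.25, 3.25, 0.5, 0.25.
Right endpoints: 4.25, 4.5, 7.75, 8.25, 8.5.
r(4.25) = 322.9375, r(4.5) = 383.5, r(7.75) = 1944.3125, r(8.25) = 2341.9375, r(8.5) = 2559.5.
Sum = Σ Δu_i · r(u_i).
Sum = 8306.46875.

8306.46875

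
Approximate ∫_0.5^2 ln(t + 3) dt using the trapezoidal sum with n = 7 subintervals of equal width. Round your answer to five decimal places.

2.16219

Δt = (2 − 0.5)/7 = 3/14.
f(0.5) ≈ 1.25276, f(5/7) ≈ 1.31219, f(13/14) ≈ 1.36828, f(8/7) ≈ 1.42139, f(19/14) ≈ 1.47182, f(11/7) ≈ 1.51983, f(25/14) ≈ 1.56564, f(2) ≈ 1.60944.
T_7 = (Δt/2)·[f(t_0) + 2f(t_1) + ... + 2f(t_{6}) + f(t_7)].
Sum ≈ 2.16219.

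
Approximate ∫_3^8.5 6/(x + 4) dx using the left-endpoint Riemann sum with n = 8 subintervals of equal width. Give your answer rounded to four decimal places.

Δx = (8.5 − 3)/8 = 0.6875.
Left endpoints: 3, 3.6875, 4.375, 5.0625, 5.75, 6.4375, 7.125, 7.8125.
f(3) = 6/7, f(3.6875) = 32/41, f(4.375) = 48/67, f(5.0625) = 96/145, f(5.75) = 8/13, f(6.4375) = 96/167, f(7.125) = 48/89, f(7.8125) = 32/63.
Sum = Δx · [f(3) + f(3.6875) + f(4.375) + ...].
Sum ≈ 3.6119.

3.6119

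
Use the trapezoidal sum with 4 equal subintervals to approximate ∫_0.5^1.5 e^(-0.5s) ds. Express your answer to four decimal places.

Δs = (1.5 − 0.5)/4 = 0.25.
f(0.5) ≈ 0.7788, f(0.75) ≈ 0.6873, f(1) ≈ 0.6065, f(1.25) ≈ 0.5353, f(1.5) ≈ 0.4724.
T_4 = (Δs/2)·[f(s_0) + 2f(s_1) + 2f(s_2) + 2f(s_3) + f(s_4)].
Sum ≈ 0.6137.

0.6137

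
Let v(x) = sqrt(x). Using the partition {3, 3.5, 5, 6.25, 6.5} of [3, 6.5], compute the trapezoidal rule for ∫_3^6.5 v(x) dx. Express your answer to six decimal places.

Subinterval widths: 0.5, 1.5, 1.25, 0.25.
v(3) ≈ 1.732051, v(3.5) ≈ 1.870829, v(5) ≈ 2.236068, v(6.25) ≈ 2.500000, v(6.5) ≈ 2.549510.
On each subinterval the trapezoid contributes (Δx_i/2)·[v(x_{i-1}) + v(x_i)].
Sum ≈ 7.572124.

7.572124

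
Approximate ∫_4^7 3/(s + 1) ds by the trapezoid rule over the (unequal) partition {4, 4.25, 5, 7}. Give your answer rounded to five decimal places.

Subinterval widths: 0.25, 0.75, 2.
f(4) = 0.6, f(4.25) = 4/7, f(5) = 0.5, f(7) = 0.375.
On each subinterval the trapezoid contributes (Δs_i/2)·[f(s_{i-1}) + f(s_i)].
Sum ≈ 1.42321.

1.42321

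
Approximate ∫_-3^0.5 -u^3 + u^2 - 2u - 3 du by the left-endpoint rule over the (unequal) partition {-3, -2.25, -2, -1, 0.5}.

Subinterval widths: 0.75, 0.25, 1, 1.5.
Left endpoints: -3, -2.25, -2, -1.
f(-3) = 39, f(-2.25) = 17.953125, f(-2) = 13, f(-1) = 1.
Sum = Σ Δu_i · f(u_i).
Sum = 48.23828125.

48.23828125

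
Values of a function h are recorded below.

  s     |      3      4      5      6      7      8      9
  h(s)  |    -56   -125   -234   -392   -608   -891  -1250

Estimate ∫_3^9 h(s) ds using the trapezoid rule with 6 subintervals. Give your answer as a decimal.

Δs = 1.
T_6 = (1/2)·[(-56) + 2·(-125) + 2·(-234) + 2·(-392) + 2·(-608) + 2·(-891) + (-1250)] = -2903.

-2903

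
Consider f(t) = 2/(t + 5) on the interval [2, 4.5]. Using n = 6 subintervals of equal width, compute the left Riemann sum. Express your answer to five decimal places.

Δt = (4.5 − 2)/6 = 5/12.
Left endpoints: 2, 29/12, 17/6, 3.25, 11/3, 49/12.
f(2) = 2/7, f(29/12) = 24/89, f(17/6) = 12/47, f(3.25) = 8/33, f(11/3) = 3/13, f(49/12) = 24/109.
Sum = Δt · [f(2) + f(29/12) + f(17/6) + ...].
Sum ≈ 0.62670.

0.62670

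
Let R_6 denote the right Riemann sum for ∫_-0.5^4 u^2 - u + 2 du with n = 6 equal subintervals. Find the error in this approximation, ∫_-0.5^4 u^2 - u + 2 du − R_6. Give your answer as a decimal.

-4.640625

Exact integral: ∫_-0.5^4 f(u) du = 22.5.
R_6 = 27.140625.
Error = 22.5 − 27.140625 = -4.640625.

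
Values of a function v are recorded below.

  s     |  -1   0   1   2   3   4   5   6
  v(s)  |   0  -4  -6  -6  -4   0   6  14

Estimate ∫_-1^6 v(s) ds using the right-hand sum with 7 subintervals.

Δs = 1.
Sum = 1·[(-4) + (-6) + (-6) + (-4) + 0 + 6 + 14] = 0.

0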